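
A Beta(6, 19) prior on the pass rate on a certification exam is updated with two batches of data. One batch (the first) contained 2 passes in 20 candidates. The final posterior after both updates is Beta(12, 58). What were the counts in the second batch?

Because Beta–binomial updating is additive in the counts, the combined data contributed (α_post−α_prior, β_post−β_prior) successes and failures.
Total across both batches: 12−6=6 passes, 58−19=39 failures.
Subtract the first batch: 6−2=4 passes and 39−18=21 failures.

4 passes and 21 failures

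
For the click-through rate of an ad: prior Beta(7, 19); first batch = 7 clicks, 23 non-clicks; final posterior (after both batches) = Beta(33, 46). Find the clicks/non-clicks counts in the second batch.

Because Beta–binomial updating is additive in the counts, the combined data contributed (α_post−α_prior, β_post−β_prior) successes and failures.
Total across both batches: 33−7=26 clicks, 46−19=27 non-clicks.
Subtract the first batch: 26−7=19 clicks and 27−23=4 non-clicks.

19 clicks and 4 non-clicks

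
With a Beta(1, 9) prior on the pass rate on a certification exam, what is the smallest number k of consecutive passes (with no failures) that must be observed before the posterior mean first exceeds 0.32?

k = 4

After k passes and 0 failures the posterior is Beta(1+k, 9), with mean (1+k)/(1+9+k).
Set (1+k)/(10+k) > 0.32 and solve: k > (0.32·10 − 1)/(1 − 0.32) = 3.235.
The smallest integer exceeding 3.235 is 4.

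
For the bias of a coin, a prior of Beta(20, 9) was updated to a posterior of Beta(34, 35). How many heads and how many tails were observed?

14 heads and 26 tails

Beta is conjugate to the binomial likelihood: posterior = Beta(α+s, β+f).
Match parameters: s=34−20=14, f=35−9=26.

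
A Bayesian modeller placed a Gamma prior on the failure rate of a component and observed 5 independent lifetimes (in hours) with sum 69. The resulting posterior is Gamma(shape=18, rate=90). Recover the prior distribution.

For an exponential likelihood with a Gamma(α, β) prior on the rate, n observations with total T give posterior Gamma(α+n, β+T).
So α = 18 − 5 = 13 and β = 90 − 69 = 21.

Gamma(shape=13, rate=21)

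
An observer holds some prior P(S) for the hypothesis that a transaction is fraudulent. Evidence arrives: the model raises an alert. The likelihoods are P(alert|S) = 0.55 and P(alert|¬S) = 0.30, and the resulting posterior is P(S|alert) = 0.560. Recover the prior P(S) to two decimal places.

P(S) = 0.41

In odds form, posterior odds = prior odds × likelihood ratio, so prior odds = posterior odds ÷ LR.
Posterior odds = 0.560/(1−0.560) = 1.2727. LR = 0.55/0.30 = 1.8333.
Prior odds = 1.2727/1.8333 = 0.6942, so P(S) = 0.6942/(1+0.6942) ≈ 0.41.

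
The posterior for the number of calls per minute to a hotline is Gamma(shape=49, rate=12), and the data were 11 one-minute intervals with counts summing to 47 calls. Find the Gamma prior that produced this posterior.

Gamma(shape=2, rate=1)

A Gamma(α, β) prior (rate parametrization) on a Poisson rate with n observations summing to S gives posterior Gamma(α+S, β+n).
So α = 49 − 47 = 2 and β = 12 − 11 = 1.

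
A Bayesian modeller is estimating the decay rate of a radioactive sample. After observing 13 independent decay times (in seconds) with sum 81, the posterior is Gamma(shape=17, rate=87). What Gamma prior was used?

Gamma(shape=4, rate=6)

Gamma–exponential conjugacy: posterior shape = α + n, posterior rate = β + Σtᵢ.
So α = 17 − 13 = 4 and β = 87 − 81 = 6.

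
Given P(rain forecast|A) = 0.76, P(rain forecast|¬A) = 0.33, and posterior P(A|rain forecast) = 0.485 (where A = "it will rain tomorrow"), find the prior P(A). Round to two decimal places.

P(A) = 0.29

Bayes' rule in odds form gives O(A|E) = O(A)·[P(E|A)/P(E|¬A)], hence O(A) = O(A|E)/LR.
Posterior odds = 0.485/(1−0.485) = 0.9417. LR = 0.76/0.33 = 2.3030.
Prior odds = 0.9417/2.3030 = 0.4089, so P(A) = 0.4089/(1+0.4089) ≈ 0.29.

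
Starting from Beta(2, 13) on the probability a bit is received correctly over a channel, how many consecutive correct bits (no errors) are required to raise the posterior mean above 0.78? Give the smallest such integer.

After k correct bits and 0 errors the posterior is Beta(2+k, 13), with mean (2+k)/(2+13+k).
Set (2+k)/(15+k) > 0.78 and solve: k > (0.78·15 − 2)/(1 − 0.78) = 44.091.
The smallest integer exceeding 44.091 is 45.

k = 45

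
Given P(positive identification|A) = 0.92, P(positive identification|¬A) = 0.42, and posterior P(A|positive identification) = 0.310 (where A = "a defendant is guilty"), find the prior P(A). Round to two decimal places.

In odds form, posterior odds = prior odds × likelihood ratio, so prior odds = posterior odds ÷ LR.
Posterior odds = 0.310/(1−0.310) = 0.4493. LR = 0.92/0.42 = 2.1905.
Prior odds = 0.4493/2.1905 = 0.2051, so P(A) = 0.2051/(1+0.2051) ≈ 0.17.

P(A) = 0.17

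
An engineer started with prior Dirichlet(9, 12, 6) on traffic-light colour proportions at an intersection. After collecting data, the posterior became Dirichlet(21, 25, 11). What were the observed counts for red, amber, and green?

For a Dirichlet(α) prior with multinomial counts c, the posterior is Dirichlet(α + c) componentwise.
Counts are posterior − prior componentwise: 21−9=12, 25−12=13, 11−6=5.

counts (12, 13, 5)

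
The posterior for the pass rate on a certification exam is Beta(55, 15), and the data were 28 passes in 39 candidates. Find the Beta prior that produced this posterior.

Beta(27, 4)

Under Beta–binomial conjugacy the posterior parameters are (a+s, b+f).
Subtract the data counts: 55−28=27, 15−11=4.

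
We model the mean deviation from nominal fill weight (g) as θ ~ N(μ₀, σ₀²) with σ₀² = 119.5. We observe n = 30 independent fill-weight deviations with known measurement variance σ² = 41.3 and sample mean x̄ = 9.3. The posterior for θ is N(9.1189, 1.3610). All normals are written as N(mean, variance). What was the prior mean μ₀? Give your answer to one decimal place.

μ₀ = -6.6

With known observation variance, the Normal–Normal posterior has precision τ_n = τ₀ + n/σ² and mean μ_n = (τ₀μ₀ + (n/σ²)x̄)/τ_n.
Here τ₀ = 1/119.5 = 0.008368 and τ_data = 30/41.3 = 0.726392, so τ_n = 0.734760.
Rearranging for μ₀: μ₀ = (μ_n·τ_n − τ_data·x̄)/τ₀ = (9.1189·0.734760 − 0.726392·9.3) / 0.008368 = -0.055243/0.008368 ≈ -6.6.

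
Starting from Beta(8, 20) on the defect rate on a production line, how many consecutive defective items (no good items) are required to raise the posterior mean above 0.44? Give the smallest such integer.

k = 8

After k defective items and 0 good items the posterior is Beta(8+k, 20), with mean (8+k)/(8+20+k).
Set (8+k)/(28+k) > 0.44 and solve: k > (0.44·28 − 8)/(1 − 0.44) = 7.714.
The smallest integer exceeding 7.714 is 8.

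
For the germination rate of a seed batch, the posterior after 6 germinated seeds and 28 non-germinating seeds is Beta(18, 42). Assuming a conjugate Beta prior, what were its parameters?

Beta(12, 14)

Under Beta–binomial conjugacy the posterior parameters are (α+s, β+f).
Subtract the data counts: 18−6=12, 42−28=14.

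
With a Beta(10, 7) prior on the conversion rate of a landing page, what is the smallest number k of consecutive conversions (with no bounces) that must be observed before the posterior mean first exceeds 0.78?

After k conversions and 0 bounces the posterior is Beta(10+k, 7), with mean (10+k)/(10+7+k).
Set (10+k)/(17+k) > 0.78 and solve: k > (0.78·17 − 10)/(1 − 0.78) = 14.818.
The smallest integer exceeding 14.818 is 15.

k = 15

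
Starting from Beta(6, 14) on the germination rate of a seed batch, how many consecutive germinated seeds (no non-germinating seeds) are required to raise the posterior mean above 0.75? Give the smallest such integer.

k = 37

After k germinated seeds and 0 non-germinating seeds the posterior is Beta(6+k, 14), with mean (6+k)/(6+14+k).
Set (6+k)/(20+k) > 0.75 and solve: k > (0.75·20 − 6)/(1 − 0.75) = 36.000.
The smallest integer exceeding 36.000 is 37, and checking k=37: (43)/(57) = 0.7544 > 0.75.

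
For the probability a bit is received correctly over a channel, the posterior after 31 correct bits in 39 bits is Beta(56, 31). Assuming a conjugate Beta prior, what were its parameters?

Beta is conjugate to the binomial likelihood: posterior = Beta(α+s, β+f).
Subtract the data counts: 56−31=25, 31−8=23.

Beta(25, 23)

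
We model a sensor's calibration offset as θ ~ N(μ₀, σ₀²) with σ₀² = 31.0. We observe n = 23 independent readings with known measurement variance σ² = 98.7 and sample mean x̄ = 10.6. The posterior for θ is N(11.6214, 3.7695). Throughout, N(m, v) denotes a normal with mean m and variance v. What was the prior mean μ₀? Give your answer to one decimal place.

μ₀ = 19.0

With known observation variance, the Normal–Normal posterior has precision τ_n = τ₀ + n/σ² and mean μ_n = (τ₀μ₀ + (n/σ²)x̄)/τ_n.
Here τ₀ = 1/31.0 = 0.032258 and τ_data = 23/98.7 = 0.233029, so τ_n = 0.265287.
Rearranging for μ₀: μ₀ = (μ_n·τ_n − τ_data·x̄)/τ₀ = (11.6214·0.265287 − 0.233029·10.6) / 0.032258 = 0.612899/0.032258 ≈ 19.0.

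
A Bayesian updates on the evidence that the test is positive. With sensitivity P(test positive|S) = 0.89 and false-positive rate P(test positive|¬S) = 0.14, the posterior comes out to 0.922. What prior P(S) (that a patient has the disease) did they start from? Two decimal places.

In odds form, posterior odds = prior odds × likelihood ratio, so prior odds = posterior odds ÷ LR.
Posterior odds = 0.922/(1−0.922) = 11.8205. LR = 0.89/0.14 = 6.3571.
Prior odds = 11.8205/6.3571 = 1.8594, so P(S) = 1.8594/(1+1.8594) ≈ 0.65.

P(S) = 0.65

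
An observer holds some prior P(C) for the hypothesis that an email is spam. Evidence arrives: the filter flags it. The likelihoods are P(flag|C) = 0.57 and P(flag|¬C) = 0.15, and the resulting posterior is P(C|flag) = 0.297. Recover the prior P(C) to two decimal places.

In odds form, posterior odds = prior odds × likelihood ratio, so prior odds = posterior odds ÷ LR.
Posterior odds = 0.297/(1−0.297) = 0.4225. LR = 0.57/0.15 = 3.8000.
Prior odds = 0.4225/3.8000 = 0.1112, so P(C) = 0.1112/(1+0.1112) ≈ 0.10.

P(C) = 0.10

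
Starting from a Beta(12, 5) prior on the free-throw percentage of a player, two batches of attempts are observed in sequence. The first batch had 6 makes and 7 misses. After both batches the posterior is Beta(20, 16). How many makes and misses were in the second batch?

2 makes and 4 misses

Because Beta–binomial updating is additive in the counts, the combined data contributed (α_post−α_prior, β_post−β_prior) successes and failures.
Total across both batches: 20−12=8 makes, 16−5=11 misses.
Subtract the first batch: 8−6=2 makes and 11−7=4 misses.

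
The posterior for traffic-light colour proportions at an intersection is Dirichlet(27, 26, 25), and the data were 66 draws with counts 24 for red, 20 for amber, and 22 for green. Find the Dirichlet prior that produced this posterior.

For a Dirichlet(α) prior with multinomial counts c, the posterior is Dirichlet(α + c) componentwise.
Subtract each count from the matching posterior parameter: 27−24=3, 26−20=6, 25−22=3.

Dirichlet(3, 6, 3)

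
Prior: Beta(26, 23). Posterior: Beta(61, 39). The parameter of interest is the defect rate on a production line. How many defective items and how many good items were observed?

35 defective items and 16 good items

A Beta(a, b) prior with s successes and f failures in binomial data gives a Beta(a+s, b+f) posterior.
Match parameters: s=61−26=35, f=39−23=16.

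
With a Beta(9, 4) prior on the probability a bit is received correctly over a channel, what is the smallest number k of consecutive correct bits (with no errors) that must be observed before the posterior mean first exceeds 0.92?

After k correct bits and 0 errors the posterior is Beta(9+k, 4), with mean (9+k)/(9+4+k).
Set (9+k)/(13+k) > 0.92 and solve: k > (0.92·13 − 9)/(1 − 0.92) = 37.000.
The smallest integer exceeding 37.000 is 38.

k = 38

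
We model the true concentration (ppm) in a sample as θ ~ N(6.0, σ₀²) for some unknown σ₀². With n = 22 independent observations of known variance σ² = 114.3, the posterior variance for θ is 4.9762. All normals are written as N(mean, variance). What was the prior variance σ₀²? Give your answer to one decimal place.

σ₀² = 117.9

For the Normal–Normal model with known σ², precisions add: τ_n = τ₀ + n/σ².
So 1/σ₀² = 1/4.9762 − 22/114.3 = 0.200957 − 0.192476 = 0.008481.
Hence σ₀² = 1/0.008481 ≈ 117.9.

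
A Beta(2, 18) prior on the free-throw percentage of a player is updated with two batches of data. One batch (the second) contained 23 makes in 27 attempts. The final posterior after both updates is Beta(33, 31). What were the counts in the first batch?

8 makes and 9 misses

Sequential conjugate updates are equivalent to a single update on the pooled data, so total successes = posterior α − prior α and total failures = posterior β − prior β.
Total across both batches: 33−2=31 makes, 31−18=13 misses.
Subtract the second batch: 31−23=8 makes and 13−4=9 misses.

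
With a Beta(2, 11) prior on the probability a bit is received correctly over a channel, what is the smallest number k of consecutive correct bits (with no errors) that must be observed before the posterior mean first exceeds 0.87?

k = 72

After k correct bits and 0 errors the posterior is Beta(2+k, 11), with mean (2+k)/(2+11+k).
Set (2+k)/(13+k) > 0.87 and solve: k > (0.87·13 − 2)/(1 − 0.87) = 71.615.
The smallest integer exceeding 71.615 is 72, and checking k=72: (74)/(85) = 0.8706 > 0.87.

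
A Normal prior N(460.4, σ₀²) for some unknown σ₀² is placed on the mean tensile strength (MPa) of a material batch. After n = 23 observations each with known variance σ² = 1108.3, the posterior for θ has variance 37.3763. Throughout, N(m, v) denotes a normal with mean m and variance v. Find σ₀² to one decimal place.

For the Normal–Normal model with known σ², precisions add: τ_n = τ₀ + n/σ².
So 1/σ₀² = 1/37.3763 − 23/1108.3 = 0.026755 − 0.020753 = 0.006002.
Hence σ₀² = 1/0.006002 ≈ 166.6.

σ₀² = 166.6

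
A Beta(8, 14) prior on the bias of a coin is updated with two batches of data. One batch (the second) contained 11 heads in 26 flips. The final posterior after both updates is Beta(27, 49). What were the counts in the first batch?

8 heads and 20 tails

Sequential conjugate updates are equivalent to a single update on the pooled data, so total successes = posterior α − prior α and total failures = posterior β − prior β.
Total across both batches: 27−8=19 heads, 49−14=35 tails.
Subtract the second batch: 19−11=8 heads and 35−15=20 tails.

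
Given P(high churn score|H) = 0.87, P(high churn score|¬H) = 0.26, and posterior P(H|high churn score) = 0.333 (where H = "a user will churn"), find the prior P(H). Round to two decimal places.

In odds form, posterior odds = prior odds × likelihood ratio, so prior odds = posterior odds ÷ LR.
Posterior odds = 0.333/(1−0.333) = 0.4993. LR = 0.87/0.26 = 3.3462.
Prior odds = 0.4993/3.3462 = 0.1492, so P(H) = 0.1492/(1+0.1492) ≈ 0.13.

P(H) = 0.13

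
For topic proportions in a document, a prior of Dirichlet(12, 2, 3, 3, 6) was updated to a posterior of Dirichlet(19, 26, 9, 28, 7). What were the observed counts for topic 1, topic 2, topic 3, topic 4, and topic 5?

counts (7, 24, 6, 25, 1)

For a Dirichlet(α) prior with multinomial counts c, the posterior is Dirichlet(α + c) componentwise.
Counts are posterior − prior componentwise: 19−12=7, 26−2=24, 9−3=6, 28−3=25, 7−6=1.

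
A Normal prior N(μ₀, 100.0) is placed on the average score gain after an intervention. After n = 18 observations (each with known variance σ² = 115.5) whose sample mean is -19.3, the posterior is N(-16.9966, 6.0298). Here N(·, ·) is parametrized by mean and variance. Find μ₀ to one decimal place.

With known observation variance, the Normal–Normal posterior has precision τ_n = τ₀ + n/σ² and mean μ_n = (τ₀μ₀ + (n/σ²)x̄)/τ_n.
Here τ₀ = 1/100.0 = 0.010000 and τ_data = 18/115.5 = 0.155844, so τ_n = 0.165844.
Rearranging for μ₀: μ₀ = (μ_n·τ_n − τ_data·x̄)/τ₀ = (-16.9966·0.165844 − 0.155844·-19.3) / 0.010000 = 0.189005/0.010000 ≈ 18.9.

μ₀ = 18.9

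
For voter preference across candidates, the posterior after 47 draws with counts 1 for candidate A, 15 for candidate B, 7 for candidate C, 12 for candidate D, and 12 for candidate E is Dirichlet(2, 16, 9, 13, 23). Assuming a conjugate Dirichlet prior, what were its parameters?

Dirichlet(1, 1, 2, 1, 11)

For a Dirichlet(α) prior with multinomial counts c, the posterior is Dirichlet(α + c) componentwise.
Subtract each count from the matching posterior parameter: 2−1=1, 16−15=1, 9−7=2, 13−12=1, 23−12=11.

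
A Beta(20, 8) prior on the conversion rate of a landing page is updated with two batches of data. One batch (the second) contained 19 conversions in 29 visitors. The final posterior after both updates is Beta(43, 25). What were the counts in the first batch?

4 conversions and 7 bounces

Sequential conjugate updates are equivalent to a single update on the pooled data, so total successes = posterior α − prior α and total failures = posterior β − prior β.
Total across both batches: 43−20=23 conversions, 25−8=17 bounces.
Subtract the second batch: 23−19=4 conversions and 17−10=7 bounces.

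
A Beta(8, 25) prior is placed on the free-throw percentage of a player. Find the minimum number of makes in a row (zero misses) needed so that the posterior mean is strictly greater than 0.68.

After k makes and 0 misses the posterior is Beta(8+k, 25), with mean (8+k)/(8+25+k).
Set (8+k)/(33+k) > 0.68 and solve: k > (0.68·33 − 8)/(1 − 0.68) = 45.125.
The smallest integer exceeding 45.125 is 46.

k = 46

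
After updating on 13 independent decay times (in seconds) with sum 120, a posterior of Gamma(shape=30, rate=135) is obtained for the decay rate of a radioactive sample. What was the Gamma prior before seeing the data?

Gamma(shape=17, rate=15)

For an exponential likelihood with a Gamma(α, β) prior on the rate, n observations with total T give posterior Gamma(α+n, β+T).
So α = 30 − 13 = 17 and β = 135 − 120 = 15.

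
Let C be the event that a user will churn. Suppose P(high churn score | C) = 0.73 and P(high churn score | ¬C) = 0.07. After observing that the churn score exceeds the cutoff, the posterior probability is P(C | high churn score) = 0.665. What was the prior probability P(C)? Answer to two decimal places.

P(C) = 0.16

In odds form, posterior odds = prior odds × likelihood ratio, so prior odds = posterior odds ÷ LR.
Posterior odds = 0.665/(1−0.665) = 1.9851. LR = 0.73/0.07 = 10.4286.
Prior odds = 1.9851/10.4286 = 0.1904, so P(C) = 0.1904/(1+0.1904) ≈ 0.16.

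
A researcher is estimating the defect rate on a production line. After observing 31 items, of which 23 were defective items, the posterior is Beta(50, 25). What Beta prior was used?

A Beta(a, b) prior with s successes and f failures in binomial data gives a Beta(a+s, b+f) posterior.
So a = 50 − 23 = 27 and b = 25 − 8 = 17.

Beta(27, 17)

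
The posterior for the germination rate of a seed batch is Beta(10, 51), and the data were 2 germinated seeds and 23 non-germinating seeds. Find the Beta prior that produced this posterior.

Beta(8, 28)

Beta is conjugate to the binomial likelihood: posterior = Beta(α+s, β+f).
Subtract the data counts: 10−2=8, 51−23=28.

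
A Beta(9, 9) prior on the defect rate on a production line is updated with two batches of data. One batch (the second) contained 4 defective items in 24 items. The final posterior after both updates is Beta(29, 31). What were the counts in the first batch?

16 defective items and 2 good items

Sequential conjugate updates are equivalent to a single update on the pooled data, so total successes = posterior α − prior α and total failures = posterior β − prior β.
Total across both batches: 29−9=20 defective items, 31−9=22 good items.
Subtract the second batch: 20−4=16 defective items and 22−20=2 good items.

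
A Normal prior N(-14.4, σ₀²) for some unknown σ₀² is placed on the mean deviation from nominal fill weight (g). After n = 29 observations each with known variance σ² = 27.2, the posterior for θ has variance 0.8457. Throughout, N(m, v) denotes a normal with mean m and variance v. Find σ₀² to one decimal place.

For the Normal–Normal model with known σ², precisions add: τ_n = τ₀ + n/σ².
So 1/σ₀² = 1/0.8457 − 29/27.2 = 1.182452 − 1.066176 = 0.116276.
Hence σ₀² = 1/0.116276 ≈ 8.6.

σ₀² = 8.6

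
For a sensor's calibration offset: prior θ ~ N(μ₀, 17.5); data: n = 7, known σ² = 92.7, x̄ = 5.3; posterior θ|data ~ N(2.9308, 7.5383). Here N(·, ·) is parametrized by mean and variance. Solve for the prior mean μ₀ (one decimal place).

With known observation variance, the Normal–Normal posterior has precision τ_n = τ₀ + n/σ² and mean μ_n = (τ₀μ₀ + (n/σ²)x̄)/τ_n.
Here τ₀ = 1/17.5 = 0.057143 and τ_data = 7/92.7 = 0.075512, so τ_n = 0.132655.
Rearranging for μ₀: μ₀ = (μ_n·τ_n − τ_data·x̄)/τ₀ = (2.9308·0.132655 − 0.075512·5.3) / 0.057143 = -0.011428/0.057143 ≈ -0.2.

μ₀ = -0.2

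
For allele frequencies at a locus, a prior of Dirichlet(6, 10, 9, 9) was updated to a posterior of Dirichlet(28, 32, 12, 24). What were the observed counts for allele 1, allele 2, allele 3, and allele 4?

counts (22, 22, 3, 15)

For a Dirichlet(α) prior with multinomial counts c, the posterior is Dirichlet(α + c) componentwise.
Counts are posterior − prior componentwise: 28−6=22, 32−10=22, 12−9=3, 24−9=15.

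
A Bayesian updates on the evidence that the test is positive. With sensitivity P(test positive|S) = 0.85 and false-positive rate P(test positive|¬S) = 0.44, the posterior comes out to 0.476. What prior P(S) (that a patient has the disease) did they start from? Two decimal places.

In odds form, posterior odds = prior odds × likelihood ratio, so prior odds = posterior odds ÷ LR.
Posterior odds = 0.476/(1−0.476) = 0.9084. LR = 0.85/0.44 = 1.9318.
Prior odds = 0.9084/1.9318 = 0.4702, so P(S) = 0.4702/(1+0.4702) ≈ 0.32.

P(S) = 0.32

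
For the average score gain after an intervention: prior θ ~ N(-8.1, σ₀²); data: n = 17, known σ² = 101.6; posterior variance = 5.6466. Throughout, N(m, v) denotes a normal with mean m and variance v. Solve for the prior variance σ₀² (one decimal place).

For the Normal–Normal model with known σ², precisions add: τ_n = τ₀ + n/σ².
So 1/σ₀² = 1/5.6466 − 17/101.6 = 0.177098 − 0.167323 = 0.009775.
Hence σ₀² = 1/0.009775 ≈ 102.3.

σ₀² = 102.3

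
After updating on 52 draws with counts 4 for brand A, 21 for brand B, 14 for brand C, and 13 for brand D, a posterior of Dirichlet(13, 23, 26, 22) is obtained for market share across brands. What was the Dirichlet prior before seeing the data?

Dirichlet(9, 2, 12, 9)

For a Dirichlet(α) prior with multinomial counts c, the posterior is Dirichlet(α + c) componentwise.
Subtract each count from the matching posterior parameter: 13−4=9, 23−21=2, 26−14=12, 22−13=9.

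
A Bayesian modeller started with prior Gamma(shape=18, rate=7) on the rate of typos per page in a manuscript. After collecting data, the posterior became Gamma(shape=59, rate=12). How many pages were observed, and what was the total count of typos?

n = 5 pages with total 41 typos

Gamma–Poisson conjugacy: posterior shape = α + Σxᵢ, posterior rate = β + n.
Matching: Σxᵢ = 59 − 18 = 41 and n = 12 − 7 = 5.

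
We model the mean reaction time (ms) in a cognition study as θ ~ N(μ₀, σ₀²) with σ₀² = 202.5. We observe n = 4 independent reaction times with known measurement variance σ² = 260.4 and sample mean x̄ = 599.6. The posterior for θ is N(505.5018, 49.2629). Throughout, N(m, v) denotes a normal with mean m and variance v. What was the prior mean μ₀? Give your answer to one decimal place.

With known observation variance, the Normal–Normal posterior has precision τ_n = τ₀ + n/σ² and mean μ_n = (τ₀μ₀ + (n/σ²)x̄)/τ_n.
Here τ₀ = 1/202.5 = 0.004938 and τ_data = 4/260.4 = 0.015361, so τ_n = 0.020299.
Rearranging for μ₀: μ₀ = (μ_n·τ_n − τ_data·x̄)/τ₀ = (505.5018·0.020299 − 0.015361·599.6) / 0.004938 = 1.050725/0.004938 ≈ 212.8.

μ₀ = 212.8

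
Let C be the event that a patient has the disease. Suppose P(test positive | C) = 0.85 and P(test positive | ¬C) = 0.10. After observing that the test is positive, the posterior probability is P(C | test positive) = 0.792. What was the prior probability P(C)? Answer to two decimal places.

Bayes' rule in odds form gives O(C|E) = O(C)·[P(E|C)/P(E|¬C)], hence O(C) = O(C|E)/LR.
Posterior odds = 0.792/(1−0.792) = 3.8077. LR = 0.85/0.10 = 8.5000.
Prior odds = 3.8077/8.5000 = 0.4480, so P(C) = 0.4480/(1+0.4480) ≈ 0.31.

P(C) = 0.31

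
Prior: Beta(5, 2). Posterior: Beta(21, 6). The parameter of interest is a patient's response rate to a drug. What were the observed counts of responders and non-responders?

Beta is conjugate to the binomial likelihood: posterior = Beta(α+s, β+f).
Match parameters: s=21−5=16, f=6−2=4.

16 responders and 4 non-responders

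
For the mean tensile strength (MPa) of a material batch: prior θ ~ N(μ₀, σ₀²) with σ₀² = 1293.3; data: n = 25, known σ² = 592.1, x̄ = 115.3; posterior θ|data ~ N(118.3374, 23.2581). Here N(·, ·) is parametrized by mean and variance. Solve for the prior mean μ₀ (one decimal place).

With known observation variance, the Normal–Normal posterior has precision τ_n = τ₀ + n/σ² and mean μ_n = (τ₀μ₀ + (n/σ²)x̄)/τ_n.
Here τ₀ = 1/1293.3 = 0.000773 and τ_data = 25/592.1 = 0.042223, so τ_n = 0.042996.
Rearranging for μ₀: μ₀ = (μ_n·τ_n − τ_data·x̄)/τ₀ = (118.3374·0.042996 − 0.042223·115.3) / 0.000773 = 0.219723/0.000773 ≈ 284.2.

μ₀ = 284.2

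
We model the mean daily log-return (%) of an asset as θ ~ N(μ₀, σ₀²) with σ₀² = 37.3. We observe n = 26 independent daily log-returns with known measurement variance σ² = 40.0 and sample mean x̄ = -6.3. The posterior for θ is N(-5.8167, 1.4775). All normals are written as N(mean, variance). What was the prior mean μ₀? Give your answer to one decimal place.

The posterior mean is a precision-weighted average: μ_n = (τ₀μ₀ + τ_data·x̄)/(τ₀+τ_data), with τ₀=1/σ₀² and τ_data=n/σ².
Here τ₀ = 1/37.3 = 0.026810 and τ_data = 26/40.0 = 0.650000, so τ_n = 0.676810.
Rearranging for μ₀: μ₀ = (μ_n·τ_n − τ_data·x̄)/τ₀ = (-5.8167·0.676810 − 0.650000·-6.3) / 0.026810 = 0.158199/0.026810 ≈ 5.9.

μ₀ = 5.9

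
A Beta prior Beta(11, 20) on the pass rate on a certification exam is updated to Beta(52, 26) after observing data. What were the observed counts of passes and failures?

Beta is conjugate to the binomial likelihood: posterior = Beta(α+s, β+f).
Match parameters: s=52−11=41, f=26−20=6.

41 passes and 6 failures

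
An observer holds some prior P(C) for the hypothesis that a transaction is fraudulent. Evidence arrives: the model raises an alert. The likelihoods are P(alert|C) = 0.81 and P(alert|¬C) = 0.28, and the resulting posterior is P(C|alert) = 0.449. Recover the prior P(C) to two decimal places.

P(C) = 0.22

In odds form, posterior odds = prior odds × likelihood ratio, so prior odds = posterior odds ÷ LR.
Posterior odds = 0.449/(1−0.449) = 0.8149. LR = 0.81/0.28 = 2.8929.
Prior odds = 0.8149/2.8929 = 0.2817, so P(C) = 0.2817/(1+0.2817) ≈ 0.22.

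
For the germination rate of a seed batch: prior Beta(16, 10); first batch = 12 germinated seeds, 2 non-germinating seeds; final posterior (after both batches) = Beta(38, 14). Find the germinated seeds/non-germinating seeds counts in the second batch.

Because Beta–binomial updating is additive in the counts, the combined data contributed (α_post−α_prior, β_post−β_prior) successes and failures.
Total across both batches: 38−16=22 germinated seeds, 14−10=4 non-germinating seeds.
Subtract the first batch: 22−12=10 germinated seeds and 4−2=2 non-germinating seeds.

10 germinated seeds and 2 non-germinating seeds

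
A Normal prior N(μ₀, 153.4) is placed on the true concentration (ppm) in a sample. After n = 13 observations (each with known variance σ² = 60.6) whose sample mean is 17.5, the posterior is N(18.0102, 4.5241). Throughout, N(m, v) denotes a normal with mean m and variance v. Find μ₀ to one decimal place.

The posterior mean is a precision-weighted average: μ_n = (τ₀μ₀ + τ_data·x̄)/(τ₀+τ_data), with τ₀=1/σ₀² and τ_data=n/σ².
Here τ₀ = 1/153.4 = 0.006519 and τ_data = 13/60.6 = 0.214521, so τ_n = 0.221040.
Rearranging for μ₀: μ₀ = (μ_n·τ_n − τ_data·x̄)/τ₀ = (18.0102·0.221040 − 0.214521·17.5) / 0.006519 = 0.226857/0.006519 ≈ 34.8.

μ₀ = 34.8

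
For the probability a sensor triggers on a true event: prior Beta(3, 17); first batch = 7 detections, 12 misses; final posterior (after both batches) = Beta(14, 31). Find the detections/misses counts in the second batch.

4 detections and 2 misses

Sequential conjugate updates are equivalent to a single update on the pooled data, so total successes = posterior α − prior α and total failures = posterior β − prior β.
Total across both batches: 14−3=11 detections, 31−17=14 misses.
Subtract the first batch: 11−7=4 detections and 14−12=2 misses.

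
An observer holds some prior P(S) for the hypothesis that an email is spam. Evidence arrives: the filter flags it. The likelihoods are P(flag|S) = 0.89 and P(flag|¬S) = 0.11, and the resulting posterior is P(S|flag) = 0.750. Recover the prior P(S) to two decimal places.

In odds form, posterior odds = prior odds × likelihood ratio, so prior odds = posterior odds ÷ LR.
Posterior odds = 0.750/(1−0.750) = 3.0000. LR = 0.89/0.11 = 8.0909.
Prior odds = 3.0000/8.0909 = 0.3708, so P(S) = 0.3708/(1+0.3708) ≈ 0.27.

P(S) = 0.27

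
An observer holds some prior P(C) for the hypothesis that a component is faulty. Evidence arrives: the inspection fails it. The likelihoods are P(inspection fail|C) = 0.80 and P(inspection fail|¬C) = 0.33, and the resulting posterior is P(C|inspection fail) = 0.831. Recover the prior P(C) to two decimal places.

Bayes' rule in odds form gives O(C|E) = O(C)·[P(E|C)/P(E|¬C)], hence O(C) = O(C|E)/LR.
Posterior odds = 0.831/(1−0.831) = 4.9172. LR = 0.80/0.33 = 2.4242.
Prior odds = 4.9172/2.4242 = 2.0284, so P(C) = 2.0284/(1+2.0284) ≈ 0.67.

P(C) = 0.67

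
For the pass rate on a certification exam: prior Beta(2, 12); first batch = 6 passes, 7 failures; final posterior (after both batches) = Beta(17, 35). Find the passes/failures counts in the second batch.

9 passes and 16 failures

Sequential conjugate updates are equivalent to a single update on the pooled data, so total successes = posterior α − prior α and total failures = posterior β − prior β.
Total across both batches: 17−2=15 passes, 35−12=23 failures.
Subtract the first batch: 15−6=9 passes and 23−7=16 failures.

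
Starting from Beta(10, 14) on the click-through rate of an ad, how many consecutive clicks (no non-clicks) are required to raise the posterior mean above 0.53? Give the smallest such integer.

After k clicks and 0 non-clicks the posterior is Beta(10+k, 14), with mean (10+k)/(10+14+k).
Set (10+k)/(24+k) > 0.53 and solve: k > (0.53·24 − 10)/(1 − 0.53) = 5.787.
The smallest integer exceeding 5.787 is 6, and checking k=6: (16)/(30) = 0.5333 > 0.53.

k = 6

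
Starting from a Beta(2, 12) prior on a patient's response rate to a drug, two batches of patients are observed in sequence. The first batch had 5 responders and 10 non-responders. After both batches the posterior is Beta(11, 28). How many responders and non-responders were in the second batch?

Sequential conjugate updates are equivalent to a single update on the pooled data, so total successes = posterior α − prior α and total failures = posterior β − prior β.
Total across both batches: 11−2=9 responders, 28−12=16 non-responders.
Subtract the first batch: 9−5=4 responders and 16−10=6 non-responders.

4 responders and 6 non-responders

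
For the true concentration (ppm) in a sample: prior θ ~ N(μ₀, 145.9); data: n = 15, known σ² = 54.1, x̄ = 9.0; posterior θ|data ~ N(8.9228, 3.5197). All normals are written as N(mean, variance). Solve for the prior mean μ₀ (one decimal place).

The posterior mean is a precision-weighted average: μ_n = (τ₀μ₀ + τ_data·x̄)/(τ₀+τ_data), with τ₀=1/σ₀² and τ_data=n/σ².
Here τ₀ = 1/145.9 = 0.006854 and τ_data = 15/54.1 = 0.277264, so τ_n = 0.284118.
Rearranging for μ₀: μ₀ = (μ_n·τ_n − τ_data·x̄)/τ₀ = (8.9228·0.284118 − 0.277264·9.0) / 0.006854 = 0.039752/0.006854 ≈ 5.8.

μ₀ = 5.8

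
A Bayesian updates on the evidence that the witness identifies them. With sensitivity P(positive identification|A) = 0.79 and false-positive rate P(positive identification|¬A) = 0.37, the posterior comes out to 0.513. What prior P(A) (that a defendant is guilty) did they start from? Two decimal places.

In odds form, posterior odds = prior odds × likelihood ratio, so prior odds = posterior odds ÷ LR.
Posterior odds = 0.513/(1−0.513) = 1.0534. LR = 0.79/0.37 = 2.1351.
Prior odds = 1.0534/2.1351 = 0.4934, so P(A) = 0.4934/(1+0.4934) ≈ 0.33.

P(A) = 0.33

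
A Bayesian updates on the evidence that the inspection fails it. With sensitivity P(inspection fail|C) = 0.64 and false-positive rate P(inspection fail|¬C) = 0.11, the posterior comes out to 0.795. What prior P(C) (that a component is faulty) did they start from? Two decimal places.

P(C) = 0.40

In odds form, posterior odds = prior odds × likelihood ratio, so prior odds = posterior odds ÷ LR.
Posterior odds = 0.795/(1−0.795) = 3.8780. LR = 0.64/0.11 = 5.8182.
Prior odds = 3.8780/5.8182 = 0.6665, so P(C) = 0.6665/(1+0.6665) ≈ 0.40.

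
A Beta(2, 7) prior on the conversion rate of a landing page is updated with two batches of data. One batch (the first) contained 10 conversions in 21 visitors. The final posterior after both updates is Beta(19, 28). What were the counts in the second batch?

Sequential conjugate updates are equivalent to a single update on the pooled data, so total successes = posterior α − prior α and total failures = posterior β − prior β.
Total across both batches: 19−2=17 conversions, 28−7=21 bounces.
Subtract the first batch: 17−10=7 conversions and 21−11=10 bounces.

7 conversions and 10 bounces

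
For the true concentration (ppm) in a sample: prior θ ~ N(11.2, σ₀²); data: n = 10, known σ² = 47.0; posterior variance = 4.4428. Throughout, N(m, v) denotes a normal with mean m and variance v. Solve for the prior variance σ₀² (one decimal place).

σ₀² = 81.2

For the Normal–Normal model with known σ², precisions add: τ_n = τ₀ + n/σ².
So 1/σ₀² = 1/4.4428 − 10/47.0 = 0.225083 − 0.212766 = 0.012317.
Hence σ₀² = 1/0.012317 ≈ 81.2.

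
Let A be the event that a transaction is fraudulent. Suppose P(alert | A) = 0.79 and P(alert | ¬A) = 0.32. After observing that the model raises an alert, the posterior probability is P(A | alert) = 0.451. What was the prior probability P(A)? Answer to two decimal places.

P(A) = 0.25

Bayes' rule in odds form gives O(A|E) = O(A)·[P(E|A)/P(E|¬A)], hence O(A) = O(A|E)/LR.
Posterior odds = 0.451/(1−0.451) = 0.8215. LR = 0.79/0.32 = 2.4688.
Prior odds = 0.8215/2.4688 = 0.3328, so P(A) = 0.3328/(1+0.3328) ≈ 0.25.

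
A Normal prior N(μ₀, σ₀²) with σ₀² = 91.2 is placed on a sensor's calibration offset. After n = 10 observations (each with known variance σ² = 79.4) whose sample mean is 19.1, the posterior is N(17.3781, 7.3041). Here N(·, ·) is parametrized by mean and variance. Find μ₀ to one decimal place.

μ₀ = -2.4

With known observation variance, the Normal–Normal posterior has precision τ_n = τ₀ + n/σ² and mean μ_n = (τ₀μ₀ + (n/σ²)x̄)/τ_n.
Here τ₀ = 1/91.2 = 0.010965 and τ_data = 10/79.4 = 0.125945, so τ_n = 0.136910.
Rearranging for μ₀: μ₀ = (μ_n·τ_n − τ_data·x̄)/τ₀ = (17.3781·0.136910 − 0.125945·19.1) / 0.010965 = -0.026314/0.010965 ≈ -2.4.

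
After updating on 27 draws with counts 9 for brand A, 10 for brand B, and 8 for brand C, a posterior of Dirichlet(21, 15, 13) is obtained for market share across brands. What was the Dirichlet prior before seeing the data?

Dirichlet(12, 5, 5)

For a Dirichlet(α) prior with multinomial counts c, the posterior is Dirichlet(α + c) componentwise.
Subtract each count from the matching posterior parameter: 21−9=12, 15−10=5, 13−8=5.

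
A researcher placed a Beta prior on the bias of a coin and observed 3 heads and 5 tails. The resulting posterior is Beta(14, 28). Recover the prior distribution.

Beta(11, 23)

Under Beta–binomial conjugacy the posterior parameters are (α+s, β+f).
Subtract the data counts: 14−3=11, 28−5=23.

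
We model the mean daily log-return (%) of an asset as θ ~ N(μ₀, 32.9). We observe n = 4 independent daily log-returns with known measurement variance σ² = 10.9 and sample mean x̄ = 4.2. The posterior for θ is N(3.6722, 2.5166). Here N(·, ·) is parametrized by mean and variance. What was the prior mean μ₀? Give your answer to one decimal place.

μ₀ = -2.7

The posterior mean is a precision-weighted average: μ_n = (τ₀μ₀ + τ_data·x̄)/(τ₀+τ_data), with τ₀=1/σ₀² and τ_data=n/σ².
Here τ₀ = 1/32.9 = 0.030395 and τ_data = 4/10.9 = 0.366972, so τ_n = 0.397367.
Rearranging for μ₀: μ₀ = (μ_n·τ_n − τ_data·x̄)/τ₀ = (3.6722·0.397367 − 0.366972·4.2) / 0.030395 = -0.082071/0.030395 ≈ -2.7.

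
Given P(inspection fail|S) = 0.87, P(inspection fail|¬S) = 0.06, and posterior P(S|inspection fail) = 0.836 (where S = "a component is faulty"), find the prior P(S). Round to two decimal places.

P(S) = 0.26

In odds form, posterior odds = prior odds × likelihood ratio, so prior odds = posterior odds ÷ LR.
Posterior odds = 0.836/(1−0.836) = 5.0976. LR = 0.87/0.06 = 14.5000.
Prior odds = 5.0976/14.5000 = 0.3516, so P(S) = 0.3516/(1+0.3516) ≈ 0.26.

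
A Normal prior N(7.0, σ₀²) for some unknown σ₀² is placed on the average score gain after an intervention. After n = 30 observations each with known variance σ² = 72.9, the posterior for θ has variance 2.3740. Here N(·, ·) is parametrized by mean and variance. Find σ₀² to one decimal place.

Posterior precision equals prior precision plus data precision: 1/σ_n² = 1/σ₀² + n/σ².
So 1/σ₀² = 1/2.3740 − 30/72.9 = 0.421230 − 0.411523 = 0.009707.
Hence σ₀² = 1/0.009707 ≈ 103.0.

σ₀² = 103.0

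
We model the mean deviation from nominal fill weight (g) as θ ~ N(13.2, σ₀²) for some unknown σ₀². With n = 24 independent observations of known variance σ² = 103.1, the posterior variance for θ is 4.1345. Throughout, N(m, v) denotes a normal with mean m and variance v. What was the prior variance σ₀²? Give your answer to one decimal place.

σ₀² = 110.1

Posterior precision equals prior precision plus data precision: 1/σ_n² = 1/σ₀² + n/σ².
So 1/σ₀² = 1/4.1345 − 24/103.1 = 0.241867 − 0.232784 = 0.009083.
Hence σ₀² = 1/0.009083 ≈ 110.1.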